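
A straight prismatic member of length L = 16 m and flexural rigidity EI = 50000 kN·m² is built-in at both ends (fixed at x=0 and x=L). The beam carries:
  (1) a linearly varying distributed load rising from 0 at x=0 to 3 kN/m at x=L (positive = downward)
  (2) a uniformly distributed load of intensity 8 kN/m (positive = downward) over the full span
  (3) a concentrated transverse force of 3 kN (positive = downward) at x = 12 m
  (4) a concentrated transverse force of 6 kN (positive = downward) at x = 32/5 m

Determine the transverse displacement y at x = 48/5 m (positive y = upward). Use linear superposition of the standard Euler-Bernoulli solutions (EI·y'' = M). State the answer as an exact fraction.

Load 1 — triangular load w₀=3 kN/m (0→w₀ over full span):
  y_1 = -w₀x²(L-x)²(x+2L)/(120LEI) = -3·(48/5)²·(16-(48/5))²·((48/5)+2·16)/(120·16·50000) = -239616/48828125 m
Load 2 — uniform load w=8 kN/m over full span:
  y_2 = -wx²(L-x)²/(24EI) = -8·(48/5)²·(16-(48/5))²/(24·50000) = -49152/1953125 m
Load 3 — point force P=3 kN at a=12 m (b=L-a=4):
  y_3 = -Pb²x²(3aL-(3a+b)x)/(6L³EI)  [x≤a] = -3·4²·(48/5)²·(3·12·16-(3·12+4)·(48/5))/(6·16³·50000) = -54/78125 m
Load 4 — point force P=6 kN at a=32/5 m (b=L-a=48/5):
  y_4 = -Pa²(L-x)²(3bL-(3b+a)(L-x))/(6L³EI)  [x>a] = -6·(32/5)²·(16-(48/5))²·(3·(48/5)·16-(3·(48/5)+(32/5))·(16-(48/5)))/(6·16³·50000) = -94208/48828125 m
Superposition: y = Σ y_i = -1596374/48828125 m ≈ -0.032694 m

y(48/5) = -1596374/48828125 m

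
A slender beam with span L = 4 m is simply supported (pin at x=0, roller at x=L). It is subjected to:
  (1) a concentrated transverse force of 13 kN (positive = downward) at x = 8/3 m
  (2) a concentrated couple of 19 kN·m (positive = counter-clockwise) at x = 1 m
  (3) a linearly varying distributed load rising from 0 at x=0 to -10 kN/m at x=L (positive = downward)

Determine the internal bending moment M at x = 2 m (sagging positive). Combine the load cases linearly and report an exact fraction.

Load 1 — point force P=13 kN at a=8/3 m (b=L-a=4/3):
  M_1 = Pbx/L  [x≤a] = 13·(4/3)·2/4 = 26/3 kN·m
Load 2 — applied couple M₀=19 kN·m at a=1 m (b=L-a=3):
  M_2 = M₀x/L - M₀  [x>a] = 19·2/4 - 19 = -19/2 kN·m
Load 3 — triangular load w₀=-10 kN/m (0→w₀ over full span):
  M_3 = w₀Lx/6 - w₀x³/(6L) = (-10)·4·2/6 - (-10)·2³/(6·4) = -10 kN·m
Superposition: M = Σ M_i = -65/6 kN·m ≈ -10.833333 kN·m

M(2) = -65/6 kN·m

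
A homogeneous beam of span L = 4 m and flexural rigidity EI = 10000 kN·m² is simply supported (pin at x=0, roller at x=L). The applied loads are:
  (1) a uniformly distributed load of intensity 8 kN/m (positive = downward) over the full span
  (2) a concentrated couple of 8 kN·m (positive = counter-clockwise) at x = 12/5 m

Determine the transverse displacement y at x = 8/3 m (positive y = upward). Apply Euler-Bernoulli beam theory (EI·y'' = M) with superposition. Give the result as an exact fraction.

y(8/3) = -9316/3796875 m

Load 1 — uniform load w=8 kN/m over full span:
  y_1 = -wx(L³-2Lx²+x³)/(24EI) = -8·(8/3)·(4³-2·4·(8/3)²+(8/3)³)/(24·10000) = -352/151875 m
Load 2 — applied couple M₀=8 kN·m at a=12/5 m (b=L-a=8/5):
  y_2 = (M₀x³/(6L)-M₀(x-a)²/2+C₁x)/EI  [x>a] with C₁=M₀(3b²-L²)/(6L)=-208/75 = (8·(8/3)³/(6·4)-8·((8/3)-(12/5))²/2+(-208/75)·(8/3))/10000 = -172/1265625 m
Superposition: y = Σ y_i = -9316/3796875 m ≈ -0.002454 m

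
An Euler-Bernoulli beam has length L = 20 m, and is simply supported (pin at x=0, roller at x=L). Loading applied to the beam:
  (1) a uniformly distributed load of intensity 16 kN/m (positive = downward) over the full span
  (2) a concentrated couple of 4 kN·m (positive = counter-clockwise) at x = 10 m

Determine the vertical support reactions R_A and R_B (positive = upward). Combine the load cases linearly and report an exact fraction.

R_A = 801/5 kN, R_B = 799/5 kN

Load 1 — uniform load w=16 kN/m over full span:
  R_A = wL/2 = 16·20/2 = 160 kN
  R_B = wL/2 = 16·20/2 = 160 kN
Load 2 — applied couple M₀=4 kN·m at a=10 m (b=L-a=10):
  R_A = M₀/L = 4/20 = 1/5 kN
  R_B = -M₀/L = -4/20 = -1/5 kN
Superposition: R_A = 801/5 kN, R_B = 799/5 kN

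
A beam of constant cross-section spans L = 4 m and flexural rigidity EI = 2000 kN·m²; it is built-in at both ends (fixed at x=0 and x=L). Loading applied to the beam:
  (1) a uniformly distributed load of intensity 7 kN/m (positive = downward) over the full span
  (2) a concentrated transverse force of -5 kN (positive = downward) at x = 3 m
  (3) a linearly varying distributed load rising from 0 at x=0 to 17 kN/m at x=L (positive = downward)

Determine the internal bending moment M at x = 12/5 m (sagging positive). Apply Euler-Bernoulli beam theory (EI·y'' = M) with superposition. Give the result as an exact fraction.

Load 1 — uniform load w=7 kN/m over full span:
  M_1 = wLx/2 - wL²/12 - wx²/2 = 7·4·(12/5)/2 - 7·4²/12 - 7·(12/5)²/2 = 308/75 kN·m
Load 2 — point force P=-5 kN at a=3 m (b=L-a=1):
  M_2 = Pb²(3a+b)x/L³ - Pab²/L²  [x≤a] = (-5)·1²·(3·3+1)·(12/5)/4³ - (-5)·3·1²/4² = -15/16 kN·m
Load 3 — triangular load w₀=17 kN/m (0→w₀ over full span):
  M_3 = 3w₀Lx/20 - w₀L²/30 - w₀x³/(6L) = 3·17·4·(12/5)/20 - 17·4²/30 - 17·(12/5)³/(6·4) = 2108/375 kN·m
Superposition: M = Σ M_i = 17581/2000 kN·m ≈ 8.790500 kN·m

M(12/5) = 17581/2000 kN·m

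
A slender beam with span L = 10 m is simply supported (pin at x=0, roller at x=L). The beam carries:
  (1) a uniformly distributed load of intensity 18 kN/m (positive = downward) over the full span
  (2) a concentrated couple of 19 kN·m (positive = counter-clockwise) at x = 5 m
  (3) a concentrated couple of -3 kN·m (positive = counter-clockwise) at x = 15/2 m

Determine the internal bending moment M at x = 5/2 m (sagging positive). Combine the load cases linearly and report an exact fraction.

M(5/2) = 691/4 kN·m

Load 1 — uniform load w=18 kN/m over full span:
  M_1 = wx(L-x)/2 = 18·(5/2)·(10-(5/2))/2 = 675/4 kN·m
Load 2 — applied couple M₀=19 kN·m at a=5 m (b=L-a=5):
  M_2 = M₀x/L  [x≤a] = 19·(5/2)/10 = 19/4 kN·m
Load 3 — applied couple M₀=-3 kN·m at a=15/2 m (b=L-a=5/2):
  M_3 = M₀x/L  [x≤a] = (-3)·(5/2)/10 = -3/4 kN·m
Superposition: M = Σ M_i = 691/4 kN·m ≈ 172.750000 kN·m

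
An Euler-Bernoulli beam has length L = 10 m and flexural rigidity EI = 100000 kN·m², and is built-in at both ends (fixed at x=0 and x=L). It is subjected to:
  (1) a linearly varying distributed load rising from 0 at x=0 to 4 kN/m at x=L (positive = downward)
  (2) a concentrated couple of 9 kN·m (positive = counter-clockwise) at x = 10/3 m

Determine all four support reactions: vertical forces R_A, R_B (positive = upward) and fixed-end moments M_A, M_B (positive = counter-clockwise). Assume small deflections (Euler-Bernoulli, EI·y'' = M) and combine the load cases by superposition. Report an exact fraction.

Load 1 — triangular load w₀=4 kN/m (0→w₀ over full span):
  R_A = 3w₀L/20 = 3·4·10/20 = 6 kN
  M_A = w₀L²/30 = 4·10²/30 = 40/3 kN·m
  R_B = 7w₀L/20 = 7·4·10/20 = 14 kN
  M_B = -w₀L²/20 = -4·10²/20 = -20 kN·m
Load 2 — applied couple M₀=9 kN·m at a=10/3 m (b=L-a=20/3):
  R_A = 6M₀ab/L³ = 6·9·(10/3)·(20/3)/10³ = 6/5 kN
  M_A = M₀b(2a-b)/L² = 9·(20/3)·(2·(10/3)-(20/3))/10² = 0 kN·m
  R_B = -6M₀ab/L³ = -6·9·(10/3)·(20/3)/10³ = -6/5 kN
  M_B = M₀a(2b-a)/L² = 9·(10/3)·(2·(20/3)-(10/3))/10² = 3 kN·m
Superposition: R_A = 36/5 kN, M_A = 40/3 kN·m, R_B = 64/5 kN, M_B = -17 kN·m

R_A = 36/5 kN, M_A = 40/3 kN·m, R_B = 64/5 kN, M_B = -17 kN·m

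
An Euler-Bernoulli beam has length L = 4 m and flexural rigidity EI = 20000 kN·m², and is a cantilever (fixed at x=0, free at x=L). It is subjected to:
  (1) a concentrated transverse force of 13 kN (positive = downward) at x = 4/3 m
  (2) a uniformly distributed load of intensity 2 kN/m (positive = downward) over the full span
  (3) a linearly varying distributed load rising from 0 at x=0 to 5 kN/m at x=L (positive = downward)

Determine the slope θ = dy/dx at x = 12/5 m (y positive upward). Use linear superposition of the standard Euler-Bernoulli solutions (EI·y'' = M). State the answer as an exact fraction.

θ(12/5) = -4813/1406250 rad

Load 1 — point force P=13 kN at a=4/3 m (b=L-a=8/3):
  θ_1 = -Pa²/(2EI)  [x>a] = -13·(4/3)²/(2·20000) = -13/22500 rad
Load 2 — uniform load w=2 kN/m over full span:
  θ_2 = -wx(x²-3Lx+3L²)/(6EI) = -2·(12/5)·((12/5)²-3·4·(12/5)+3·4²)/(6·20000) = -78/78125 rad
Load 3 — triangular load w₀=5 kN/m (0→w₀ over full span):
  θ_3 = (w₀Lx²/4-w₀L²x/3-w₀x⁴/(24L))/EI = (5·4·(12/5)²/4-5·4²·(12/5)/3-5·(12/5)⁴/(24·4))/20000 = -577/312500 rad
Superposition: θ = Σ θ_i = -4813/1406250 rad ≈ -0.003423 rad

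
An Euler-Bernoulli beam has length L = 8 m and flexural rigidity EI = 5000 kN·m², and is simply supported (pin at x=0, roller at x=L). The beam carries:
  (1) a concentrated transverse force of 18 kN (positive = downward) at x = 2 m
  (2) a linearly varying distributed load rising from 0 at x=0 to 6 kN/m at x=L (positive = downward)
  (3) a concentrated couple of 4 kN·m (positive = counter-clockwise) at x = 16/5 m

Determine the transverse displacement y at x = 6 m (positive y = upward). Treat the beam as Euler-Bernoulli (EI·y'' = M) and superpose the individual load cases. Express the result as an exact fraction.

y(6) = -4953/125000 m

Load 1 — point force P=18 kN at a=2 m (b=L-a=6):
  y_1 = -Pa(L-x)(2Lx-a²-x²)/(6LEI)  [x>a] = -18·2·(8-6)·(2·8·6-2²-6²)/(6·8·5000) = -21/1250 m
Load 2 — triangular load w₀=6 kN/m (0→w₀ over full span):
  y_2 = -w₀x(7L⁴-10L²x²+3x⁴)/(360LEI) = -6·6·(7·8⁴-10·8²·6²+3·6⁴)/(360·8·5000) = -119/5000 m
Load 3 — applied couple M₀=4 kN·m at a=16/5 m (b=L-a=24/5):
  y_3 = (M₀x³/(6L)-M₀(x-a)²/2+C₁x)/EI  [x>a] with C₁=M₀(3b²-L²)/(6L)=32/75 = (4·6³/(6·8)-4·(6-(16/5))²/2+(32/75)·6)/5000 = 61/62500 m
Superposition: y = Σ y_i = -4953/125000 m ≈ -0.039624 m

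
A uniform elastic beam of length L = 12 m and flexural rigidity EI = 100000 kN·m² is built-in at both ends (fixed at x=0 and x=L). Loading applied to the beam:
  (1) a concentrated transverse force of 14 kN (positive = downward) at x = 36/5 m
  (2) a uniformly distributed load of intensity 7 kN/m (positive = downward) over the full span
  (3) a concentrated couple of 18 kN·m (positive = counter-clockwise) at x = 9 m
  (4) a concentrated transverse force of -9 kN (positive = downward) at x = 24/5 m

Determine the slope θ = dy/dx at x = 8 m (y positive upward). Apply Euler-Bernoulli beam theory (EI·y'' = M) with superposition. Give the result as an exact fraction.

Load 1 — point force P=14 kN at a=36/5 m (b=L-a=24/5):
  θ_1 = Pa²(L-x)(2bL-(3b+a)(L-x))/(2L³EI)  [x>a] = 14·(36/5)²·(12-8)·(2·(24/5)·12-(3·(24/5)+(36/5))·(12-8))/(2·12³·100000) = 189/781250 rad
Load 2 — uniform load w=7 kN/m over full span:
  θ_2 = -wx(L-x)(L-2x)/(12EI) = -7·8·(12-8)·(12-2·8)/(12·100000) = 7/9375 rad
Load 3 — applied couple M₀=18 kN·m at a=9 m (b=L-a=3):
  θ_3 = (R_Ax²/2 - M_Ax)/EI  [x≤a] with R_A=27/16, M_A=45/8 = ((27/16)·8²/2 - (45/8)·8)/100000 = 9/100000 rad
Load 4 — point force P=-9 kN at a=24/5 m (b=L-a=36/5):
  θ_4 = Pa²(L-x)(2bL-(3b+a)(L-x))/(2L³EI)  [x>a] = (-9)·(24/5)²·(12-8)·(2·(36/5)·12-(3·(36/5)+(24/5))·(12-8))/(2·12³·100000) = -63/390625 rad
Superposition: θ = Σ θ_i = 34399/37500000 rad ≈ 0.000917 rad

θ(8) = 34399/37500000 rad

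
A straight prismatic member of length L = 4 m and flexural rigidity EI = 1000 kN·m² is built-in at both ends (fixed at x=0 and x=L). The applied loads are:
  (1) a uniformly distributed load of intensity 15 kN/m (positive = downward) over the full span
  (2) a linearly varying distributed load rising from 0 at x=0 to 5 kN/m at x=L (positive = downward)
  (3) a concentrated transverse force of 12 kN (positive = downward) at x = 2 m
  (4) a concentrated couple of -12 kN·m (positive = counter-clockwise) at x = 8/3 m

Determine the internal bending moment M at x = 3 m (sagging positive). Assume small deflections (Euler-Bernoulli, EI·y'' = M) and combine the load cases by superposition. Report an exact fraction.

M(3) = 173/24 kN·m

Load 1 — uniform load w=15 kN/m over full span:
  M_1 = wLx/2 - wL²/12 - wx²/2 = 15·4·3/2 - 15·4²/12 - 15·3²/2 = 5/2 kN·m
Load 2 — triangular load w₀=5 kN/m (0→w₀ over full span):
  M_2 = 3w₀Lx/20 - w₀L²/30 - w₀x³/(6L) = 3·5·4·3/20 - 5·4²/30 - 5·3³/(6·4) = 17/24 kN·m
Load 3 — point force P=12 kN at a=2 m (b=L-a=2):
  M_3 = Pa²(a+3b)(L-x)/L³ - Pa²b/L²  [x>a] = 12·2²·(2+3·2)·(4-3)/4³ - 12·2²·2/4² = 0 kN·m
Load 4 — applied couple M₀=-12 kN·m at a=8/3 m (b=L-a=4/3):
  M_4 = R_Ax - M_A - M₀  [x>a] with R_A=-4, M_A=-4 = (-4)·3 - (-4) - (-12) = 4 kN·m
Superposition: M = Σ M_i = 173/24 kN·m ≈ 7.208333 kN·m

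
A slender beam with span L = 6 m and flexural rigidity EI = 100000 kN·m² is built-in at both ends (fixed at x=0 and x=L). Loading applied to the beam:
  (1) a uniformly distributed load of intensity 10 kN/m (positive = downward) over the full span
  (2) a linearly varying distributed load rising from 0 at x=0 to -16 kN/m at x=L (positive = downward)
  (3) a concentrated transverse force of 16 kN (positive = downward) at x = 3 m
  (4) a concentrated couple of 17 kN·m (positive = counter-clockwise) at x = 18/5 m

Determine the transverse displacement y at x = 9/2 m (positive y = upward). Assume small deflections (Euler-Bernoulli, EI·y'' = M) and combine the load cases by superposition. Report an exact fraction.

Load 1 — uniform load w=10 kN/m over full span:
  y_1 = -wx²(L-x)²/(24EI) = -10·(9/2)²·(6-(9/2))²/(24·100000) = -243/1280000 m
Load 2 — triangular load w₀=-16 kN/m (0→w₀ over full span):
  y_2 = -w₀x²(L-x)²(x+2L)/(120LEI) = -(-16)·(9/2)²·(6-(9/2))²·((9/2)+2·6)/(120·6·100000) = 2673/16000000 m
Load 3 — point force P=16 kN at a=3 m (b=L-a=3):
  y_3 = -Pa²(L-x)²(3bL-(3b+a)(L-x))/(6L³EI)  [x>a] = -16·3²·(6-(9/2))²·(3·3·6-(3·3+3)·(6-(9/2)))/(6·6³·100000) = -9/100000 m
Load 4 — applied couple M₀=17 kN·m at a=18/5 m (b=L-a=12/5):
  y_4 = (R_Ax³/6 - M_Ax²/2 - M₀(x-a)²/2)/EI  [x>a] with R_A=102/25, M_A=136/25 = ((102/25)·(9/2)³/6 - (136/25)·(9/2)²/2 - 17·((9/2)-(18/5))²/2)/100000 = 0 m
Superposition: y = Σ y_i = -3609/32000000 m ≈ -0.000113 m

y(9/2) = -3609/32000000 m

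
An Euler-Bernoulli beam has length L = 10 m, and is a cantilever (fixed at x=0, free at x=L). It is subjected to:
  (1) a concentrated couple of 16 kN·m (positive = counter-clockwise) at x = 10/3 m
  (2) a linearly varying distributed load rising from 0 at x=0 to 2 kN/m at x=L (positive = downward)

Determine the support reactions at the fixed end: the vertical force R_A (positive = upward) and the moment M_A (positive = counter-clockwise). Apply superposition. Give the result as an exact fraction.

Load 1 — applied couple M₀=16 kN·m at a=10/3 m (b=L-a=20/3):
  R_A = 0 kN
  M_A = -M₀ = -16 kN·m
Load 2 — triangular load w₀=2 kN/m (0→w₀ over full span):
  R_A = w₀L/2 = 2·10/2 = 10 kN
  M_A = w₀L²/3 = 2·10²/3 = 200/3 kN·m
Superposition: R_A = 10 kN, M_A = 152/3 kN·m

R_A = 10 kN, M_A = 152/3 kN·m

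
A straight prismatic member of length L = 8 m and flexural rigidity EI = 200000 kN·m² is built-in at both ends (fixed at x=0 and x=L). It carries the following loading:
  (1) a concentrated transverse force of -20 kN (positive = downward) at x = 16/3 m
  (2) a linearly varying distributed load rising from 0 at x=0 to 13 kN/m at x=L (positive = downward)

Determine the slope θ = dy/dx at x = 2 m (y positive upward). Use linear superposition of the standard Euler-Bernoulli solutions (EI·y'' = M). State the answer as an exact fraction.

Load 1 — point force P=-20 kN at a=16/3 m (b=L-a=8/3):
  θ_1 = -Pb²x(2aL-(3a+b)x)/(2L³EI)  [x≤a] = -(-20)·(8/3)²·2·(2·(16/3)·8-(3·(16/3)+(8/3))·2)/(2·8³·200000) = 1/15000 rad
Load 2 — triangular load w₀=13 kN/m (0→w₀ over full span):
  θ_2 = -w₀(2x(L-x)(L-2x)(x+2L)+x²(L-x)²)/(120LEI) = -13·(2·2·(8-2)·(8-2·2)·(2+2·8)+2²·(8-2)²)/(120·8·200000) = -507/4000000 rad
Superposition: θ = Σ θ_i = -721/12000000 rad ≈ -0.000060 rad

θ(2) = -721/12000000 rad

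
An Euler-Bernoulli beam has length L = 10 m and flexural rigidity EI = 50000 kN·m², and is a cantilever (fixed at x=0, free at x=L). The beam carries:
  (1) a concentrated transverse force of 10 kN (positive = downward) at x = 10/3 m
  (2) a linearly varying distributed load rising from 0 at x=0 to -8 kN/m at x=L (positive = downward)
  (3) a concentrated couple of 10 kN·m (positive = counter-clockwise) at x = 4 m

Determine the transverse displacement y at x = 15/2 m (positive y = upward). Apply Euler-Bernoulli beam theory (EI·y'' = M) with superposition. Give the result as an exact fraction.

y(15/2) = 4884121/51840000 m

Load 1 — point force P=10 kN at a=10/3 m (b=L-a=20/3):
  y_1 = -Pa²(3x-a)/(6EI)  [x>a] = -10·(10/3)²·(3·(15/2)-(10/3))/(6·50000) = -23/3240 m
Load 2 — triangular load w₀=-8 kN/m (0→w₀ over full span):
  y_2 = (w₀Lx³/12-w₀L²x²/6-w₀x⁵/(120L))/EI = ((-8)·10·(15/2)³/12-(-8)·10²·(15/2)²/6-(-8)·(15/2)⁵/(120·10))/50000 = 2481/25600 m
Load 3 — applied couple M₀=10 kN·m at a=4 m (b=L-a=6):
  y_3 = M₀a(2x-a)/(2EI)  [x>a] = 10·4·(2·(15/2)-4)/(2·50000) = 11/2500 m
Superposition: y = Σ y_i = 4884121/51840000 m ≈ 0.094215 m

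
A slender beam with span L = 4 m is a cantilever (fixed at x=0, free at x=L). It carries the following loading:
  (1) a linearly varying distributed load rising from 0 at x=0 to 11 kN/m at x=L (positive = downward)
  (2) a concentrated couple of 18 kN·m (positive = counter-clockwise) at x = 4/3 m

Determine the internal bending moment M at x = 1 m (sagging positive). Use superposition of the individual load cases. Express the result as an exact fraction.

M(1) = -153/8 kN·m

Load 1 — triangular load w₀=11 kN/m (0→w₀ over full span):
  M_1 = w₀Lx/2 - w₀L²/3 - w₀x³/(6L) = 11·4·1/2 - 11·4²/3 - 11·1³/(6·4) = -297/8 kN·m
Load 2 — applied couple M₀=18 kN·m at a=4/3 m (b=L-a=8/3):
  M_2 = M₀  [x≤a] = 18 = 18 kN·m
Superposition: M = Σ M_i = -153/8 kN·m ≈ -19.125000 kN·m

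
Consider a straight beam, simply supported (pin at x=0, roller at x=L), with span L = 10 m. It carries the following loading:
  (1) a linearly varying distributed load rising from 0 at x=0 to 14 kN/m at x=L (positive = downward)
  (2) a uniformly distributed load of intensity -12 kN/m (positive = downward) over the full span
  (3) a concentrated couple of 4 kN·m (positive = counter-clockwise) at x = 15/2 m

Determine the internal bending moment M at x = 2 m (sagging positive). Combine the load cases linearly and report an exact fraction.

Load 1 — triangular load w₀=14 kN/m (0→w₀ over full span):
  M_1 = w₀Lx/6 - w₀x³/(6L) = 14·10·2/6 - 14·2³/(6·10) = 224/5 kN·m
Load 2 — uniform load w=-12 kN/m over full span:
  M_2 = wx(L-x)/2 = (-12)·2·(10-2)/2 = -96 kN·m
Load 3 — applied couple M₀=4 kN·m at a=15/2 m (b=L-a=5/2):
  M_3 = M₀x/L  [x≤a] = 4·2/10 = 4/5 kN·m
Superposition: M = Σ M_i = -252/5 kN·m ≈ -50.400000 kN·m

M(2) = -252/5 kN·m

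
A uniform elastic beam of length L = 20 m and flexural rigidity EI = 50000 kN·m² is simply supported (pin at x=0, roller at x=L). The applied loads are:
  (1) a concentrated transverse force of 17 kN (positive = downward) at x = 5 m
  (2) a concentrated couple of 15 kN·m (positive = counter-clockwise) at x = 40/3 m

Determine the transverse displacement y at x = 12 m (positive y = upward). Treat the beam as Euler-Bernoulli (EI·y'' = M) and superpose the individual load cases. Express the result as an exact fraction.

Load 1 — point force P=17 kN at a=5 m (b=L-a=15):
  y_1 = -Pa(L-x)(2Lx-a²-x²)/(6LEI)  [x>a] = -17·5·(20-12)·(2·20·12-5²-12²)/(6·20·50000) = -5287/150000 m
Load 2 — applied couple M₀=15 kN·m at a=40/3 m (b=L-a=20/3):
  y_2 = (M₀x³/(6L)+C₁x)/EI  [x≤a] with C₁=M₀(3b²-L²)/(6L)=-100/3 = (15·12³/(6·20)+(-100/3)·12)/50000 = -23/6250 m
Superposition: y = Σ y_i = -5839/150000 m ≈ -0.038927 m

y(12) = -5839/150000 m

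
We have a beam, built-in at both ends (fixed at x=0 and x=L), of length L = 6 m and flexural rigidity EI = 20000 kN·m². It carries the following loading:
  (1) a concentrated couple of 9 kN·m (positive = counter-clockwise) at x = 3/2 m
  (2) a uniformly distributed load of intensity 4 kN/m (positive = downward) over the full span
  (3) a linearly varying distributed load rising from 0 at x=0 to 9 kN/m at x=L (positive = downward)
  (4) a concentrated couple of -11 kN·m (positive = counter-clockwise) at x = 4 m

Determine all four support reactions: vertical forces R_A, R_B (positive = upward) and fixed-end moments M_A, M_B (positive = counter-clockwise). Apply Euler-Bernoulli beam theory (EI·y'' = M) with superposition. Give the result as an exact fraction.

R_A = 13927/720 kN, M_A = 4187/240 kN·m, R_B = 22793/720 kN, M_B = -2031/80 kN·m

Load 1 — applied couple M₀=9 kN·m at a=3/2 m (b=L-a=9/2):
  R_A = 6M₀ab/L³ = 6·9·(3/2)·(9/2)/6³ = 27/16 kN
  M_A = M₀b(2a-b)/L² = 9·(9/2)·(2·(3/2)-(9/2))/6² = -27/16 kN·m
  R_B = -6M₀ab/L³ = -6·9·(3/2)·(9/2)/6³ = -27/16 kN
  M_B = M₀a(2b-a)/L² = 9·(3/2)·(2·(9/2)-(3/2))/6² = 45/16 kN·m
Load 2 — uniform load w=4 kN/m over full span:
  R_A = wL/2 = 4·6/2 = 12 kN
  M_A = wL²/12 = 4·6²/12 = 12 kN·m
  R_B = wL/2 = 4·6/2 = 12 kN
  M_B = -wL²/12 = -4·6²/12 = -12 kN·m
Load 3 — triangular load w₀=9 kN/m (0→w₀ over full span):
  R_A = 3w₀L/20 = 3·9·6/20 = 81/10 kN
  M_A = w₀L²/30 = 9·6²/30 = 54/5 kN·m
  R_B = 7w₀L/20 = 7·9·6/20 = 189/10 kN
  M_B = -w₀L²/20 = -9·6²/20 = -81/5 kN·m
Load 4 — applied couple M₀=-11 kN·m at a=4 m (b=L-a=2):
  R_A = 6M₀ab/L³ = 6·(-11)·4·2/6³ = -22/9 kN
  M_A = M₀b(2a-b)/L² = (-11)·2·(2·4-2)/6² = -11/3 kN·m
  R_B = -6M₀ab/L³ = -6·(-11)·4·2/6³ = 22/9 kN
  M_B = M₀a(2b-a)/L² = (-11)·4·(2·2-4)/6² = 0 kN·m
Superposition: R_A = 13927/720 kN, M_A = 4187/240 kN·m, R_B = 22793/720 kN, M_B = -2031/80 kN·m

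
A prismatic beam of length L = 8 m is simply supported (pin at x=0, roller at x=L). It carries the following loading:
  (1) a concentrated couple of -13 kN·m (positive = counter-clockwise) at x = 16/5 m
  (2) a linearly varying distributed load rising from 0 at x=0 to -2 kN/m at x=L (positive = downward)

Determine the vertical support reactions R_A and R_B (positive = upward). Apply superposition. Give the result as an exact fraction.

R_A = -103/24 kN, R_B = -89/24 kN

Load 1 — applied couple M₀=-13 kN·m at a=16/5 m (b=L-a=24/5):
  R_A = M₀/L = (-13)/8 = -13/8 kN
  R_B = -M₀/L = -(-13)/8 = 13/8 kN
Load 2 — triangular load w₀=-2 kN/m (0→w₀ over full span):
  R_A = w₀L/6 = (-2)·8/6 = -8/3 kN
  R_B = w₀L/3 = (-2)·8/3 = -16/3 kN
Superposition: R_A = -103/24 kN, R_B = -89/24 kN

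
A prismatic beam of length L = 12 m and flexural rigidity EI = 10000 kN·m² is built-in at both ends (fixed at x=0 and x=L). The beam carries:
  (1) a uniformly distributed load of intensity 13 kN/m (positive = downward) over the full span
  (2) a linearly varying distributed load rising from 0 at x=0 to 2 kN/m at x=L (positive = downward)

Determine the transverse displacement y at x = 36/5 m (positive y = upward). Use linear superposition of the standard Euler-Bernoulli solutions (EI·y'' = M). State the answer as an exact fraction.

y(36/5) = -682344/9765625 m

Load 1 — uniform load w=13 kN/m over full span:
  y_1 = -wx²(L-x)²/(24EI) = -13·(36/5)²·(12-(36/5))²/(24·10000) = -25272/390625 m
Load 2 — triangular load w₀=2 kN/m (0→w₀ over full span):
  y_2 = -w₀x²(L-x)²(x+2L)/(120LEI) = -2·(36/5)²·(12-(36/5))²·((36/5)+2·12)/(120·12·10000) = -50544/9765625 m
Superposition: y = Σ y_i = -682344/9765625 m ≈ -0.069872 m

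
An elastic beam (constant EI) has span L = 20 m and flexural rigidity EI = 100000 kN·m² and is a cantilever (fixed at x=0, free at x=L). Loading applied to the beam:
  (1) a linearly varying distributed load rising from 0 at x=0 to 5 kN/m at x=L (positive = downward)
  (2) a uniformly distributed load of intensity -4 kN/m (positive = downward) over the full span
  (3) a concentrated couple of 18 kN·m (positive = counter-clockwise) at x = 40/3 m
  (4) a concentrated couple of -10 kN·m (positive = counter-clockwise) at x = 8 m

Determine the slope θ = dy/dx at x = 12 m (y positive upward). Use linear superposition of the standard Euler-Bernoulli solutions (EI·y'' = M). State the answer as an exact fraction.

Load 1 — triangular load w₀=5 kN/m (0→w₀ over full span):
  θ_1 = (w₀Lx²/4-w₀L²x/3-w₀x⁴/(24L))/EI = (5·20·12²/4-5·20²·12/3-5·12⁴/(24·20))/100000 = -577/12500 rad
Load 2 — uniform load w=-4 kN/m over full span:
  θ_2 = -wx(x²-3Lx+3L²)/(6EI) = -(-4)·12·(12²-3·20·12+3·20²)/(6·100000) = 156/3125 rad
Load 3 — applied couple M₀=18 kN·m at a=40/3 m (b=L-a=20/3):
  θ_3 = M₀x/EI  [x≤a] = 18·12/100000 = 27/12500 rad
Load 4 — applied couple M₀=-10 kN·m at a=8 m (b=L-a=12):
  θ_4 = M₀a/EI  [x>a] = (-10)·8/100000 = -1/1250 rad
Superposition: θ = Σ θ_i = 16/3125 rad ≈ 0.005120 rad

θ(12) = 16/3125 rad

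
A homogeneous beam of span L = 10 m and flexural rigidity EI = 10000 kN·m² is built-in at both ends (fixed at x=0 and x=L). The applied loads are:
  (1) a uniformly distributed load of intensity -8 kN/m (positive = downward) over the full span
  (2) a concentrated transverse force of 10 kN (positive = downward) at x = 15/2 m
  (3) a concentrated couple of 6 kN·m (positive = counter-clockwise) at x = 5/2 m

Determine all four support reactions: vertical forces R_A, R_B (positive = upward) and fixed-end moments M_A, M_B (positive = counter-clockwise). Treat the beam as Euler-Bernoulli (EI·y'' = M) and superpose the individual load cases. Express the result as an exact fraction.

Load 1 — uniform load w=-8 kN/m over full span:
  R_A = wL/2 = (-8)·10/2 = -40 kN
  M_A = wL²/12 = (-8)·10²/12 = -200/3 kN·m
  R_B = wL/2 = (-8)·10/2 = -40 kN
  M_B = -wL²/12 = -(-8)·10²/12 = 200/3 kN·m
Load 2 — point force P=10 kN at a=15/2 m (b=L-a=5/2):
  R_A = Pb²(3a+b)/L³ = 10·(5/2)²·(3·(15/2)+(5/2))/10³ = 25/16 kN
  M_A = Pab²/L² = 10·(15/2)·(5/2)²/10² = 75/16 kN·m
  R_B = Pa²(a+3b)/L³ = 10·(15/2)²·((15/2)+3·(5/2))/10³ = 135/16 kN
  M_B = -Pa²b/L² = -10·(15/2)²·(5/2)/10² = -225/16 kN·m
Load 3 — applied couple M₀=6 kN·m at a=5/2 m (b=L-a=15/2):
  R_A = 6M₀ab/L³ = 6·6·(5/2)·(15/2)/10³ = 27/40 kN
  M_A = M₀b(2a-b)/L² = 6·(15/2)·(2·(5/2)-(15/2))/10² = -9/8 kN·m
  R_B = -6M₀ab/L³ = -6·6·(5/2)·(15/2)/10³ = -27/40 kN
  M_B = M₀a(2b-a)/L² = 6·(5/2)·(2·(15/2)-(5/2))/10² = 15/8 kN·m
Superposition: R_A = -3021/80 kN, M_A = -3029/48 kN·m, R_B = -2579/80 kN, M_B = 2615/48 kN·m

R_A = -3021/80 kN, M_A = -3029/48 kN·m, R_B = -2579/80 kN, M_B = 2615/48 kN·m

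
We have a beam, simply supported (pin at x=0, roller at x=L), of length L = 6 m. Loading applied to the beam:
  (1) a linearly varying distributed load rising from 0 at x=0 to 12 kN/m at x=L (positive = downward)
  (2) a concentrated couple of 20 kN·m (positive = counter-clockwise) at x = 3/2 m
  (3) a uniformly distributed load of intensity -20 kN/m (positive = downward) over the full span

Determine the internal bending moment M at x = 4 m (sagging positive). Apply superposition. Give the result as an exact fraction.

M(4) = -60 kN·m

Load 1 — triangular load w₀=12 kN/m (0→w₀ over full span):
  M_1 = w₀Lx/6 - w₀x³/(6L) = 12·6·4/6 - 12·4³/(6·6) = 80/3 kN·m
Load 2 — applied couple M₀=20 kN·m at a=3/2 m (b=L-a=9/2):
  M_2 = M₀x/L - M₀  [x>a] = 20·4/6 - 20 = -20/3 kN·m
Load 3 — uniform load w=-20 kN/m over full span:
  M_3 = wx(L-x)/2 = (-20)·4·(6-4)/2 = -80 kN·m
Superposition: M = Σ M_i = -60 kN·m ≈ -60.000000 kN·m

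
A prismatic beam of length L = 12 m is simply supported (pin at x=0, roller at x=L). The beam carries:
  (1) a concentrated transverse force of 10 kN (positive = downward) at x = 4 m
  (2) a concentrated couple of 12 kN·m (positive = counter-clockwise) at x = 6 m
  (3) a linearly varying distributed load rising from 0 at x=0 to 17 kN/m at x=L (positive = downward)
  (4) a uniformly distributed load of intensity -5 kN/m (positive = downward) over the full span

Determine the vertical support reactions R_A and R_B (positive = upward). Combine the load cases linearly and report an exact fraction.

Load 1 — point force P=10 kN at a=4 m (b=L-a=8):
  R_A = Pb/L = 10·8/12 = 20/3 kN
  R_B = Pa/L = 10·4/12 = 10/3 kN
Load 2 — applied couple M₀=12 kN·m at a=6 m (b=L-a=6):
  R_A = M₀/L = 12/12 = 1 kN
  R_B = -M₀/L = -12/12 = -1 kN
Load 3 — triangular load w₀=17 kN/m (0→w₀ over full span):
  R_A = w₀L/6 = 17·12/6 = 34 kN
  R_B = w₀L/3 = 17·12/3 = 68 kN
Load 4 — uniform load w=-5 kN/m over full span:
  R_A = wL/2 = (-5)·12/2 = -30 kN
  R_B = wL/2 = (-5)·12/2 = -30 kN
Superposition: R_A = 35/3 kN, R_B = 121/3 kN

R_A = 35/3 kN, R_B = 121/3 kN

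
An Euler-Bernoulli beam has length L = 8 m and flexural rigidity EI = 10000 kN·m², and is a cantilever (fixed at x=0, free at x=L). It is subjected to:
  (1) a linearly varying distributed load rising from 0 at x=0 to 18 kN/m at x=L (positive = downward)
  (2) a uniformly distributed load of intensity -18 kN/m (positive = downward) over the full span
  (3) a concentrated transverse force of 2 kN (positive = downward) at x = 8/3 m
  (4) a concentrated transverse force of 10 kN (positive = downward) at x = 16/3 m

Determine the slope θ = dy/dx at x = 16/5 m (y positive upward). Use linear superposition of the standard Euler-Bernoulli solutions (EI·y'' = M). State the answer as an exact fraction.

θ(16/5) = 73004/3515625 rad

Load 1 — triangular load w₀=18 kN/m (0→w₀ over full span):
  θ_1 = (w₀Lx²/4-w₀L²x/3-w₀x⁴/(24L))/EI = (18·8·(16/5)²/4-18·8²·(16/5)/3-18·(16/5)⁴/(24·8))/10000 = -33984/390625 rad
Load 2 — uniform load w=-18 kN/m over full span:
  θ_2 = -wx(x²-3Lx+3L²)/(6EI) = -(-18)·(16/5)·((16/5)²-3·8·(16/5)+3·8²)/(6·10000) = 9408/78125 rad
Load 3 — point force P=2 kN at a=8/3 m (b=L-a=16/3):
  θ_3 = -Pa²/(2EI)  [x>a] = -2·(8/3)²/(2·10000) = -4/5625 rad
Load 4 — point force P=10 kN at a=16/3 m (b=L-a=8/3):
  θ_4 = -Px(2a-x)/(2EI)  [x≤a] = -10·(16/5)·(2·(16/3)-(16/5))/(2·10000) = -112/9375 rad
Superposition: θ = Σ θ_i = 73004/3515625 rad ≈ 0.020766 rad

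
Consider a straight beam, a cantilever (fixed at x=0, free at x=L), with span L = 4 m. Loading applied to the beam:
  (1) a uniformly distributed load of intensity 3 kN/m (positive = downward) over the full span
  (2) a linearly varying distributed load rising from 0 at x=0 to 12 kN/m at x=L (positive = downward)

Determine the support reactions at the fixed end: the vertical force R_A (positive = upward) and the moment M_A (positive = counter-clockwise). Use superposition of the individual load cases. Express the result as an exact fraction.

R_A = 36 kN, M_A = 88 kN·m

Load 1 — uniform load w=3 kN/m over full span:
  R_A = wL = 3·4 = 12 kN
  M_A = wL²/2 = 3·4²/2 = 24 kN·m
Load 2 — triangular load w₀=12 kN/m (0→w₀ over full span):
  R_A = w₀L/2 = 12·4/2 = 24 kN
  M_A = w₀L²/3 = 12·4²/3 = 64 kN·m
Superposition: R_A = 36 kN, M_A = 88 kN·m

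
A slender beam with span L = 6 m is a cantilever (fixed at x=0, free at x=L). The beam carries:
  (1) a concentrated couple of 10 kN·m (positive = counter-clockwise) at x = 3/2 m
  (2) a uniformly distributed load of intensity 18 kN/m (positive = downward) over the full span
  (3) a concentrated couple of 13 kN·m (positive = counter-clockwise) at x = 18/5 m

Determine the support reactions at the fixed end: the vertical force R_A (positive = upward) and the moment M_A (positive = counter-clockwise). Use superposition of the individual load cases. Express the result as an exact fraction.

Load 1 — applied couple M₀=10 kN·m at a=3/2 m (b=L-a=9/2):
  R_A = 0 kN
  M_A = -M₀ = -10 kN·m
Load 2 — uniform load w=18 kN/m over full span:
  R_A = wL = 18·6 = 108 kN
  M_A = wL²/2 = 18·6²/2 = 324 kN·m
Load 3 — applied couple M₀=13 kN·m at a=18/5 m (b=L-a=12/5):
  R_A = 0 kN
  M_A = -M₀ = -13 kN·m
Superposition: R_A = 108 kN, M_A = 301 kN·m

R_A = 108 kN, M_A = 301 kN·m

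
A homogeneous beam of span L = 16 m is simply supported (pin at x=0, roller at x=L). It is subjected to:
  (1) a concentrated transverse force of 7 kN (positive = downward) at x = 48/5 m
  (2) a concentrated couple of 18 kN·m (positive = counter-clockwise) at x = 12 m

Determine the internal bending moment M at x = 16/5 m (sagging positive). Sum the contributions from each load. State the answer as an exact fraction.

Load 1 — point force P=7 kN at a=48/5 m (b=L-a=32/5):
  M_1 = Pbx/L  [x≤a] = 7·(32/5)·(16/5)/16 = 224/25 kN·m
Load 2 — applied couple M₀=18 kN·m at a=12 m (b=L-a=4):
  M_2 = M₀x/L  [x≤a] = 18·(16/5)/16 = 18/5 kN·m
Superposition: M = Σ M_i = 314/25 kN·m ≈ 12.560000 kN·m

M(16/5) = 314/25 kN·m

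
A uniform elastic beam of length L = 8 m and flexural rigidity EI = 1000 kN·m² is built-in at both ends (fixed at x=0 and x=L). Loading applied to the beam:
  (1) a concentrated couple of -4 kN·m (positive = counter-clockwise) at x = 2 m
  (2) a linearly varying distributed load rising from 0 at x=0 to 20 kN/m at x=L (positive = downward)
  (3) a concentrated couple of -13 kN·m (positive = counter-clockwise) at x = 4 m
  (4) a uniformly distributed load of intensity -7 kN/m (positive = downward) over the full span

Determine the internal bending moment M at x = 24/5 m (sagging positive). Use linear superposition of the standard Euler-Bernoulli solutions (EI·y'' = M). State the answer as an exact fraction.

M(24/5) = 2269/150 kN·m

Load 1 — applied couple M₀=-4 kN·m at a=2 m (b=L-a=6):
  M_1 = R_Ax - M_A - M₀  [x>a] with R_A=-9/16, M_A=3/4 = (-9/16)·(24/5) - (3/4) - (-4) = 11/20 kN·m
Load 2 — triangular load w₀=20 kN/m (0→w₀ over full span):
  M_2 = 3w₀Lx/20 - w₀L²/30 - w₀x³/(6L) = 3·20·8·(24/5)/20 - 20·8²/30 - 20·(24/5)³/(6·8) = 1984/75 kN·m
Load 3 — applied couple M₀=-13 kN·m at a=4 m (b=L-a=4):
  M_3 = R_Ax - M_A - M₀  [x>a] with R_A=-39/16, M_A=-13/4 = (-39/16)·(24/5) - (-13/4) - (-13) = 91/20 kN·m
Load 4 — uniform load w=-7 kN/m over full span:
  M_4 = wLx/2 - wL²/12 - wx²/2 = (-7)·8·(24/5)/2 - (-7)·8²/12 - (-7)·(24/5)²/2 = -1232/75 kN·m
Superposition: M = Σ M_i = 2269/150 kN·m ≈ 15.126667 kN·m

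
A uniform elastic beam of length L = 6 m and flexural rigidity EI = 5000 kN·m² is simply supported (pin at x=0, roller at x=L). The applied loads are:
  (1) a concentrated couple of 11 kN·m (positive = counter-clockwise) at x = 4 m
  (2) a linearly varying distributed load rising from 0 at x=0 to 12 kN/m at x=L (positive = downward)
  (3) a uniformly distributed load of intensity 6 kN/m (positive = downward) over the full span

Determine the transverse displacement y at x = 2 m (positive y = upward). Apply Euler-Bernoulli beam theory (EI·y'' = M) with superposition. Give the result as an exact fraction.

Load 1 — applied couple M₀=11 kN·m at a=4 m (b=L-a=2):
  y_1 = (M₀x³/(6L)+C₁x)/EI  [x≤a] with C₁=M₀(3b²-L²)/(6L)=-22/3 = (11·2³/(6·6)+(-22/3)·2)/5000 = -11/4500 m
Load 2 — triangular load w₀=12 kN/m (0→w₀ over full span):
  y_2 = -w₀x(7L⁴-10L²x²+3x⁴)/(360LEI) = -12·2·(7·6⁴-10·6²·2²+3·2⁴)/(360·6·5000) = -32/1875 m
Load 3 — uniform load w=6 kN/m over full span:
  y_3 = -wx(L³-2Lx²+x³)/(24EI) = -6·2·(6³-2·6·2²+2³)/(24·5000) = -11/625 m
Superposition: y = Σ y_i = -167/4500 m ≈ -0.037111 m

y(2) = -167/4500 m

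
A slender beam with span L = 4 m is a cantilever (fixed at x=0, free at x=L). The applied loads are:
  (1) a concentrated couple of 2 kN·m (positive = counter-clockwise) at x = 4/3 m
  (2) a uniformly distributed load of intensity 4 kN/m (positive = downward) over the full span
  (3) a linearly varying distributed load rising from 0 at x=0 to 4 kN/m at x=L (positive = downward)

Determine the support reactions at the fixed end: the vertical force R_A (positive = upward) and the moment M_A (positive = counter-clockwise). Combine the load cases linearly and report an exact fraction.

Load 1 — applied couple M₀=2 kN·m at a=4/3 m (b=L-a=8/3):
  R_A = 0 kN
  M_A = -M₀ = -2 kN·m
Load 2 — uniform load w=4 kN/m over full span:
  R_A = wL = 4·4 = 16 kN
  M_A = wL²/2 = 4·4²/2 = 32 kN·m
Load 3 — triangular load w₀=4 kN/m (0→w₀ over full span):
  R_A = w₀L/2 = 4·4/2 = 8 kN
  M_A = w₀L²/3 = 4·4²/3 = 64/3 kN·m
Superposition: R_A = 24 kN, M_A = 154/3 kN·m

R_A = 24 kN, M_A = 154/3 kN·m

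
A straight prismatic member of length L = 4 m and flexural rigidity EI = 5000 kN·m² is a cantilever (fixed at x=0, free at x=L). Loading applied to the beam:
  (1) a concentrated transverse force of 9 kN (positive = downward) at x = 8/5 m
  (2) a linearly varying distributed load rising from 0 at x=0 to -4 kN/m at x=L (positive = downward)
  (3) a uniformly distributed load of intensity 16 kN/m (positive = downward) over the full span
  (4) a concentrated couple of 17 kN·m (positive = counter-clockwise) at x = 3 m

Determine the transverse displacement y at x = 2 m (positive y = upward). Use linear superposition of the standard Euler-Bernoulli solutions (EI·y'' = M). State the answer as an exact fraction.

Load 1 — point force P=9 kN at a=8/5 m (b=L-a=12/5):
  y_1 = -Pa²(3x-a)/(6EI)  [x>a] = -9·(8/5)²·(3·2-(8/5))/(6·5000) = -264/78125 m
Load 2 — triangular load w₀=-4 kN/m (0→w₀ over full span):
  y_2 = (w₀Lx³/12-w₀L²x²/6-w₀x⁵/(120L))/EI = ((-4)·4·2³/12-(-4)·4²·2²/6-(-4)·2⁵/(120·4))/5000 = 121/18750 m
Load 3 — uniform load w=16 kN/m over full span:
  y_3 = -wx²(x²-4Lx+6L²)/(24EI) = -16·2²·(2²-4·4·2+6·4²)/(24·5000) = -68/1875 m
Load 4 — applied couple M₀=17 kN·m at a=3 m (b=L-a=1):
  y_4 = M₀x²/(2EI)  [x≤a] = 17·2²/(2·5000) = 17/2500 m
Superposition: y = Σ y_i = -24743/937500 m ≈ -0.026393 m

y(2) = -24743/937500 m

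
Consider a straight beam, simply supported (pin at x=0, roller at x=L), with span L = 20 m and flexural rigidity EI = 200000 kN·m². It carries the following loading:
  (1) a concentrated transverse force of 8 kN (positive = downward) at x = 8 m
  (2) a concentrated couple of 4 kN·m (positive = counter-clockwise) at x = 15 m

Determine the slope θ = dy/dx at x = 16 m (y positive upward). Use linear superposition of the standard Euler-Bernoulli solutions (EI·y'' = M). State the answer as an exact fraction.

θ(16) = 4931/6000000 rad

Load 1 — point force P=8 kN at a=8 m (b=L-a=12):
  θ_1 = -Pa(2L²-6Lx+3x²+a²)/(6LEI)  [x>a] = -8·8·(2·20²-6·20·16+3·16²+8²)/(6·20·200000) = 12/15625 rad
Load 2 — applied couple M₀=4 kN·m at a=15 m (b=L-a=5):
  θ_2 = (M₀x²/(2L)-M₀(x-a)+C₁)/EI  [x>a] with C₁=M₀(3b²-L²)/(6L)=-65/6 = (4·16²/(2·20)-4·(16-15)+(-65/6))/200000 = 323/6000000 rad
Superposition: θ = Σ θ_i = 4931/6000000 rad ≈ 0.000822 rad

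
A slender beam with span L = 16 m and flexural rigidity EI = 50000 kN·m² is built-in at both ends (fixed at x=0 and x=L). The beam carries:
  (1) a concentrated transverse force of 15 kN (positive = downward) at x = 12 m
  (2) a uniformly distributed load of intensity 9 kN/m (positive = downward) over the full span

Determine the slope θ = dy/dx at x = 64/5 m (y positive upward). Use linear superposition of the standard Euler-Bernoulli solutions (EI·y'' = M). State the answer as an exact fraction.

Load 1 — point force P=15 kN at a=12 m (b=L-a=4):
  θ_1 = Pa²(L-x)(2bL-(3b+a)(L-x))/(2L³EI)  [x>a] = 15·12²·(16-(64/5))·(2·4·16-(3·4+12)·(16-(64/5)))/(2·16³·50000) = 27/31250 rad
Load 2 — uniform load w=9 kN/m over full span:
  θ_2 = -wx(L-x)(L-2x)/(12EI) = -9·(64/5)·(16-(64/5))·(16-2·(64/5))/(12·50000) = 2304/390625 rad
Superposition: θ = Σ θ_i = 5283/781250 rad ≈ 0.006762 rad

θ(64/5) = 5283/781250 rad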